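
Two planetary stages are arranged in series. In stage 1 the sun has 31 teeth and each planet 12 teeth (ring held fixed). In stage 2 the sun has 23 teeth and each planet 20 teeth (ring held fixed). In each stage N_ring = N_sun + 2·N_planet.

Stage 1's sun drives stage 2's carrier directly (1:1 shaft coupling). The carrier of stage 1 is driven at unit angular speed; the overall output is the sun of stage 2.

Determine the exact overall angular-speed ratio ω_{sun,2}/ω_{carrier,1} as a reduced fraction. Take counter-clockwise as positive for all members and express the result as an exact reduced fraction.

Stage 1: N_ring = 31 + 2·12 = 55
Stage 1: 31(ω_s−ω_c) = −55(ω_r−ω_c),  ω_r=0, ω_c=1
Stage 1: ω_s = 1 − (55/31)(0−1) = 86/31
  ⇒ ω_s¹/ω_c¹ = 86/31
Stage 2: N_ring = 23 + 2·20 = 63
Stage 2: 23(ω_s−ω_c) = −63(ω_r−ω_c),  ω_r=0, ω_c=1
Stage 2: ω_s = 1 − (63/23)(0−1) = 86/23
  ⇒ ω_s²/ω_c² = 86/23
Coupling ω_c² = ω_s¹ ⇒ overall = 86/31 × 86/23 = 7396/713

7396/713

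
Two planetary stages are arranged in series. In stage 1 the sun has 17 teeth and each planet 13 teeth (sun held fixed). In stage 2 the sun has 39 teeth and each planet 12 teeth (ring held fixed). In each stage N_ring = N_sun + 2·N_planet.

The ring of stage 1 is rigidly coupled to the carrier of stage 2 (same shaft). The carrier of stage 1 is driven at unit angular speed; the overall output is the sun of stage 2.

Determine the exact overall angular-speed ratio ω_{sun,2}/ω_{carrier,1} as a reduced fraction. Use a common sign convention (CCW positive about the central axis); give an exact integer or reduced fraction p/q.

Stage 1: N_ring = 17 + 2·13 = 43
Stage 1: 17(ω_s−ω_c) = −43(ω_r−ω_c),  ω_s=0, ω_c=1
Stage 1: ω_r = 1 − (17/43)(0−1) = 60/43
  ⇒ ω_r¹/ω_c¹ = 60/43
Stage 2: N_ring = 39 + 2·12 = 63
Stage 2: 39(ω_s−ω_c) = −63(ω_r−ω_c),  ω_r=0, ω_c=1
Stage 2: ω_s = 1 − (63/39)(0−1) = 34/13
  ⇒ ω_s²/ω_c² = 34/13
Coupling ω_c² = ω_r¹ ⇒ overall = 60/43 × 34/13 = 2040/559

2040/559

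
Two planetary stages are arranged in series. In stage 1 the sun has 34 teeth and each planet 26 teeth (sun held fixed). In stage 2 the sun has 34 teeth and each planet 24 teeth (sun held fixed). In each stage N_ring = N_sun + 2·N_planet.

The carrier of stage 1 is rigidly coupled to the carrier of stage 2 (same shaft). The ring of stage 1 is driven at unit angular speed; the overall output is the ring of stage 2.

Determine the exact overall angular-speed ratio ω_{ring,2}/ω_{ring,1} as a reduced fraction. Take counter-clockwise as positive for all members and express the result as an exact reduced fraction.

Stage 1: N_ring = 34 + 2·26 = 86
Stage 1: 34(ω_s−ω_c) = −86(ω_r−ω_c),  ω_s=0, ω_r=1
Stage 1: 34(0−ω_c) = −86(1−ω_c)  ⇒  120ω_c = 86  ⇒  ω_c = 43/60
  ⇒ ω_c¹/ω_r¹ = 43/60
Stage 2: N_ring = 34 + 2·24 = 82
Stage 2: 34(ω_s−ω_c) = −82(ω_r−ω_c),  ω_s=0, ω_c=1
Stage 2: ω_r = 1 − (34/82)(0−1) = 58/41
  ⇒ ω_r²/ω_c² = 58/41
Coupling ω_c² = ω_c¹ ⇒ overall = 43/60 × 58/41 = 1247/1230

1247/1230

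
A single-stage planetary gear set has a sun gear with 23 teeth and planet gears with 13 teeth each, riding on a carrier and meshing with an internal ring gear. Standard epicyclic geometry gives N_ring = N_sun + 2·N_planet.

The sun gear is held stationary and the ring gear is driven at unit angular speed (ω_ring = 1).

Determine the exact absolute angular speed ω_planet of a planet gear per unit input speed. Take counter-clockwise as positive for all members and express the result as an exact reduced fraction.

N_ring = 23 + 2·13 = 49
23(ω_s−ω_c) = −49(ω_r−ω_c),  ω_s=0, ω_r=1
23(0−ω_c) = −49(1−ω_c)  ⇒  72ω_c = 49  ⇒  ω_c = 49/72
sun–planet: 23·(0−49/72) = −13·(ω_p−ω_c)  ⇒  ω_p−ω_c = −(23/13)·(-49/72) = 1127/936
ω_p = 49/72 + 1127/936 = 49/26

49/26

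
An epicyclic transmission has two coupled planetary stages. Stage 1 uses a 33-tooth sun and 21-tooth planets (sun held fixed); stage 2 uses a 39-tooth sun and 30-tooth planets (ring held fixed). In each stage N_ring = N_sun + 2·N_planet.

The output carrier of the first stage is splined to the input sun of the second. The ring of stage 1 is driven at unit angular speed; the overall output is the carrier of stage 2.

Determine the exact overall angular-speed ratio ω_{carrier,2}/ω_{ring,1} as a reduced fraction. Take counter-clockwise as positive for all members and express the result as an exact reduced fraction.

Stage 1: N_ring = 33 + 2·21 = 75
Stage 1: 33(ω_s−ω_c) = −75(ω_r−ω_c),  ω_s=0, ω_r=1
Stage 1: 33(0−ω_c) = −75(1−ω_c)  ⇒  108ω_c = 75  ⇒  ω_c = 25/36
  ⇒ ω_c¹/ω_r¹ = 25/36
Stage 2: N_ring = 39 + 2·30 = 99
Stage 2: 39(ω_s−ω_c) = −99(ω_r−ω_c),  ω_r=0, ω_s=1
Stage 2: 39(1−ω_c) = −99(0−ω_c)  ⇒  138ω_c = 39  ⇒  ω_c = 13/46
  ⇒ ω_c²/ω_s² = 13/46
Coupling ω_s² = ω_c¹ ⇒ overall = 25/36 × 13/46 = 325/1656

325/1656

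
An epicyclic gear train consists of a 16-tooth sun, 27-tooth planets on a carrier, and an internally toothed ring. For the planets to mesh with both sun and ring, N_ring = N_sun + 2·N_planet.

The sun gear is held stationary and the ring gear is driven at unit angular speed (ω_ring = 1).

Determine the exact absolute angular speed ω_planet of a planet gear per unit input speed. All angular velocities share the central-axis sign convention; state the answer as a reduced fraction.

N_ring = 16 + 2·27 = 70
16(ω_s−ω_c) = −70(ω_r−ω_c),  ω_s=0, ω_r=1
16(0−ω_c) = −70(1−ω_c)  ⇒  86ω_c = 70  ⇒  ω_c = 35/43
sun–planet: 16·(0−35/43) = −27·(ω_p−ω_c)  ⇒  ω_p−ω_c = −(16/27)·(-35/43) = 560/1161
ω_p = 35/43 + 560/1161 = 35/27

35/27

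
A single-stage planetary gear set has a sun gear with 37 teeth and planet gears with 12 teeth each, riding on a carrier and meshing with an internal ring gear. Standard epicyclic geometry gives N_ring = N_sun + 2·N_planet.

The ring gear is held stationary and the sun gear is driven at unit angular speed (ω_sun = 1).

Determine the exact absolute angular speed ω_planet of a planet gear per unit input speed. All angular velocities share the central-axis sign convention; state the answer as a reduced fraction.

-37/24

N_ring = 37 + 2·12 = 61
37(ω_s−ω_c) = −61(ω_r−ω_c),  ω_r=0, ω_s=1
37(1−ω_c) = −61(0−ω_c)  ⇒  98ω_c = 37  ⇒  ω_c = 37/98
sun–planet: 37·(1−37/98) = −12·(ω_p−ω_c)  ⇒  ω_p−ω_c = −(37/12)·(61/98) = -2257/1176
ω_p = 37/98 − 2257/1176 = -37/24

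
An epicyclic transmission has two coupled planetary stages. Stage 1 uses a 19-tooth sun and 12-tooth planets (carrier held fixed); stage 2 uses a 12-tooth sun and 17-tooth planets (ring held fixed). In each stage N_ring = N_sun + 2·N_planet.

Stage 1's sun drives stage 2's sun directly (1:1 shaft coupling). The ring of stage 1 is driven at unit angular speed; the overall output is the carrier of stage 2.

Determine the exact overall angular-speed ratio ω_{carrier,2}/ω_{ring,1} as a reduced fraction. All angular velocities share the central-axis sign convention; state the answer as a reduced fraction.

Stage 1: N_ring = 19 + 2·12 = 43
Stage 1: 19(ω_s−ω_c) = −43(ω_r−ω_c),  ω_c=0, ω_r=1
Stage 1: ω_s = 0 − (43/19)(1−0) = -43/19
  ⇒ ω_s¹/ω_r¹ = -43/19
Stage 2: N_ring = 12 + 2·17 = 46
Stage 2: 12(ω_s−ω_c) = −46(ω_r−ω_c),  ω_r=0, ω_s=1
Stage 2: 12(1−ω_c) = −46(0−ω_c)  ⇒  58ω_c = 12  ⇒  ω_c = 6/29
  ⇒ ω_c²/ω_s² = 6/29
Coupling ω_s² = ω_s¹ ⇒ overall = -43/19 × 6/29 = -258/551

-258/551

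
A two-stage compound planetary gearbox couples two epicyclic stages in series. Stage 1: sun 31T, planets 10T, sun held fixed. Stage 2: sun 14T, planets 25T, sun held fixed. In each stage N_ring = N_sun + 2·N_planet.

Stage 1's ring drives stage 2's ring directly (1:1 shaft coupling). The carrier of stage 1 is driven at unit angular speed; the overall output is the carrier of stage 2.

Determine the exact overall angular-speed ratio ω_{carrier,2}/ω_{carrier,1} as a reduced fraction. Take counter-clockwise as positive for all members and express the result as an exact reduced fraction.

2624/1989

Stage 1: N_ring = 31 + 2·10 = 51
Stage 1: 31(ω_s−ω_c) = −51(ω_r−ω_c),  ω_s=0, ω_c=1
Stage 1: ω_r = 1 − (31/51)(0−1) = 82/51
  ⇒ ω_r¹/ω_c¹ = 82/51
Stage 2: N_ring = 14 + 2·25 = 64
Stage 2: 14(ω_s−ω_c) = −64(ω_r−ω_c),  ω_s=0, ω_r=1
Stage 2: 14(0−ω_c) = −64(1−ω_c)  ⇒  78ω_c = 64  ⇒  ω_c = 32/39
  ⇒ ω_c²/ω_r² = 32/39
Coupling ω_r² = ω_r¹ ⇒ overall = 82/51 × 32/39 = 2624/1989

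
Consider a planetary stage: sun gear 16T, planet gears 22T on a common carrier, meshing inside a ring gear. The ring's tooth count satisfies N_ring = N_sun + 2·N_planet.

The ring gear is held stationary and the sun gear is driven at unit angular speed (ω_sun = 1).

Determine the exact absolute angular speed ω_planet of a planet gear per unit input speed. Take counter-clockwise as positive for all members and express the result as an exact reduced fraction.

-4/11

N_ring = 16 + 2·22 = 60
16(ω_s−ω_c) = −60(ω_r−ω_c),  ω_r=0, ω_s=1
16(1−ω_c) = −60(0−ω_c)  ⇒  76ω_c = 16  ⇒  ω_c = 4/19
sun–planet: 16·(1−4/19) = −22·(ω_p−ω_c)  ⇒  ω_p−ω_c = −(16/22)·(15/19) = -120/209
ω_p = 4/19 − 120/209 = -4/11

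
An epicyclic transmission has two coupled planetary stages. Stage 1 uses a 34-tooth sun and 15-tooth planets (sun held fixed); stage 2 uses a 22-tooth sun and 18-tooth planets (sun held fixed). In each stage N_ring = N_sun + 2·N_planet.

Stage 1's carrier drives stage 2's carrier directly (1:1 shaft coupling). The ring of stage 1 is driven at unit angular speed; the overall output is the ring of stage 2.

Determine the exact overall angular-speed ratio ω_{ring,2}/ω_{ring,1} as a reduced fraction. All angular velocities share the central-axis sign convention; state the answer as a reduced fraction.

Stage 1: N_ring = 34 + 2·15 = 64
Stage 1: 34(ω_s−ω_c) = −64(ω_r−ω_c),  ω_s=0, ω_r=1
Stage 1: 34(0−ω_c) = −64(1−ω_c)  ⇒  98ω_c = 64  ⇒  ω_c = 32/49
  ⇒ ω_c¹/ω_r¹ = 32/49
Stage 2: N_ring = 22 + 2·18 = 58
Stage 2: 22(ω_s−ω_c) = −58(ω_r−ω_c),  ω_s=0, ω_c=1
Stage 2: ω_r = 1 − (22/58)(0−1) = 40/29
  ⇒ ω_r²/ω_c² = 40/29
Coupling ω_c² = ω_c¹ ⇒ overall = 32/49 × 40/29 = 1280/1421

1280/1421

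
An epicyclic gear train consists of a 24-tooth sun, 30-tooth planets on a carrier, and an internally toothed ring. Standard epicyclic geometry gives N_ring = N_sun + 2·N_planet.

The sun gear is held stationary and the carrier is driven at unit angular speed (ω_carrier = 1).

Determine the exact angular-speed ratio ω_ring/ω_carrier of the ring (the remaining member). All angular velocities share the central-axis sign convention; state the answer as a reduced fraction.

N_ring = 24 + 2·30 = 84
24(ω_s−ω_c) = −84(ω_r−ω_c),  ω_s=0, ω_c=1
ω_r = 1 − (24/84)(0−1) = 9/7
ω_r/ω_c = 9/7

9/7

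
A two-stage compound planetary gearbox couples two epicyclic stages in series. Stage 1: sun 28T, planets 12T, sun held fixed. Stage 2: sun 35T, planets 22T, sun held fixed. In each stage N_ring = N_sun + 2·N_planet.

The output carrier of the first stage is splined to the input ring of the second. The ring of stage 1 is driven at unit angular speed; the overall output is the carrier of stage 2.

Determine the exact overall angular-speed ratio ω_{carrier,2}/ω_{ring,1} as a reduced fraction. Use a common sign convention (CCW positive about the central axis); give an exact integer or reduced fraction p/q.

1027/2280

Stage 1: N_ring = 28 + 2·12 = 52
Stage 1: 28(ω_s−ω_c) = −52(ω_r−ω_c),  ω_s=0, ω_r=1
Stage 1: 28(0−ω_c) = −52(1−ω_c)  ⇒  80ω_c = 52  ⇒  ω_c = 13/20
  ⇒ ω_c¹/ω_r¹ = 13/20
Stage 2: N_ring = 35 + 2·22 = 79
Stage 2: 35(ω_s−ω_c) = −79(ω_r−ω_c),  ω_s=0, ω_r=1
Stage 2: 35(0−ω_c) = −79(1−ω_c)  ⇒  114ω_c = 79  ⇒  ω_c = 79/114
  ⇒ ω_c²/ω_r² = 79/114
Coupling ω_r² = ω_c¹ ⇒ overall = 13/20 × 79/114 = 1027/2280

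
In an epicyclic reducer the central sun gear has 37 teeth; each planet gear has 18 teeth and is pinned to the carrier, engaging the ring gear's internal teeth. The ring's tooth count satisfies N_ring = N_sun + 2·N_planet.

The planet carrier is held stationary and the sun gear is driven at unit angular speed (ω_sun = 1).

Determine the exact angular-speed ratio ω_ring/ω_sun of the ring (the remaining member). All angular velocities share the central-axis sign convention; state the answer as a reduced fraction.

N_ring = 37 + 2·18 = 73
37(ω_s−ω_c) = −73(ω_r−ω_c),  ω_c=0, ω_s=1
ω_r = 0 − (37/73)(1−0) = -37/73
ω_r/ω_s = -37/73

-37/73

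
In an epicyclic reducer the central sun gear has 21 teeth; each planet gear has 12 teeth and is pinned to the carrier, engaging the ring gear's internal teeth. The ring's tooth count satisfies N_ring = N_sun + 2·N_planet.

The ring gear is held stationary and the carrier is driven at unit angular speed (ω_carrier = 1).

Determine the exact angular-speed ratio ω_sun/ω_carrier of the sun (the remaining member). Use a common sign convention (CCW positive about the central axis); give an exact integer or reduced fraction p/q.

N_ring = 21 + 2·12 = 45
21(ω_s−ω_c) = −45(ω_r−ω_c),  ω_r=0, ω_c=1
ω_s = 1 − (45/21)(0−1) = 22/7
ω_s/ω_c = 22/7

22/7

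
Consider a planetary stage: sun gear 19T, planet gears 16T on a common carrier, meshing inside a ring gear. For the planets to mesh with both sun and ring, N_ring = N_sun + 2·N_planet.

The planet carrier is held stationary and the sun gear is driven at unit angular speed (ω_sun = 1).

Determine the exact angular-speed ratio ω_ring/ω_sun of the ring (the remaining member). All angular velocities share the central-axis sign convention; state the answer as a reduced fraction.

N_ring = 19 + 2·16 = 51
19(ω_s−ω_c) = −51(ω_r−ω_c),  ω_c=0, ω_s=1
ω_r = 0 − (19/51)(1−0) = -19/51
ω_r/ω_s = -19/51

-19/51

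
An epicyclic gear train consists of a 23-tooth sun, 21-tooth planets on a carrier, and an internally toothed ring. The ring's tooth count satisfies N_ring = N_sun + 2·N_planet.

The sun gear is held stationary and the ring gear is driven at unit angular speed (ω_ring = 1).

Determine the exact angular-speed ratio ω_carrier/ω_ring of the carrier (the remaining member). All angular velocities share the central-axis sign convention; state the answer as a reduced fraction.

65/88

N_ring = 23 + 2·21 = 65
23(ω_s−ω_c) = −65(ω_r−ω_c),  ω_s=0, ω_r=1
23(0−ω_c) = −65(1−ω_c)  ⇒  88ω_c = 65  ⇒  ω_c = 65/88
ω_c/ω_r = 65/88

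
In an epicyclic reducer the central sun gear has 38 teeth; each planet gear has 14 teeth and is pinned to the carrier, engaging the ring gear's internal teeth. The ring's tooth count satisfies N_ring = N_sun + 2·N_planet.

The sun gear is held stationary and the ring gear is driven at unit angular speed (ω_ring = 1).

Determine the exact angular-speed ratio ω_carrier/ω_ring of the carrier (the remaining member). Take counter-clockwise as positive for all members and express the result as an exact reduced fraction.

N_ring = 38 + 2·14 = 66
38(ω_s−ω_c) = −66(ω_r−ω_c),  ω_s=0, ω_r=1
38(0−ω_c) = −66(1−ω_c)  ⇒  104ω_c = 66  ⇒  ω_c = 33/52
ω_c/ω_r = 33/52

33/52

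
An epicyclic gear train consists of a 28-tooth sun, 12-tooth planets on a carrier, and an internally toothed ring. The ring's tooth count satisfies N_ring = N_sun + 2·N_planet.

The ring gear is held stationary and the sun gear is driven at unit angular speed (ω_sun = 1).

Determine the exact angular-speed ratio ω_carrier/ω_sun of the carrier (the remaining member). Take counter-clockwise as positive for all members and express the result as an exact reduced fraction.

7/20

N_ring = 28 + 2·12 = 52
28(ω_s−ω_c) = −52(ω_r−ω_c),  ω_r=0, ω_s=1
28(1−ω_c) = −52(0−ω_c)  ⇒  80ω_c = 28  ⇒  ω_c = 7/20
ω_c/ω_s = 7/20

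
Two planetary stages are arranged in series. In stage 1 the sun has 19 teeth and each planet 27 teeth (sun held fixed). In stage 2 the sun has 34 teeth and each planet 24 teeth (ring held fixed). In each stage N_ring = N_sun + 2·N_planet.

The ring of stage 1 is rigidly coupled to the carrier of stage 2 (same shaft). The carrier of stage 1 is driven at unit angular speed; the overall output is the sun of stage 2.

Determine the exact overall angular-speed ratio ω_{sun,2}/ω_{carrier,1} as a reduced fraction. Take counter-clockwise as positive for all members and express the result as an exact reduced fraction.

5336/1241

Stage 1: N_ring = 19 + 2·27 = 73
Stage 1: 19(ω_s−ω_c) = −73(ω_r−ω_c),  ω_s=0, ω_c=1
Stage 1: ω_r = 1 − (19/73)(0−1) = 92/73
  ⇒ ω_r¹/ω_c¹ = 92/73
Stage 2: N_ring = 34 + 2·24 = 82
Stage 2: 34(ω_s−ω_c) = −82(ω_r−ω_c),  ω_r=0, ω_c=1
Stage 2: ω_s = 1 − (82/34)(0−1) = 58/17
  ⇒ ω_s²/ω_c² = 58/17
Coupling ω_c² = ω_r¹ ⇒ overall = 92/73 × 58/17 = 5336/1241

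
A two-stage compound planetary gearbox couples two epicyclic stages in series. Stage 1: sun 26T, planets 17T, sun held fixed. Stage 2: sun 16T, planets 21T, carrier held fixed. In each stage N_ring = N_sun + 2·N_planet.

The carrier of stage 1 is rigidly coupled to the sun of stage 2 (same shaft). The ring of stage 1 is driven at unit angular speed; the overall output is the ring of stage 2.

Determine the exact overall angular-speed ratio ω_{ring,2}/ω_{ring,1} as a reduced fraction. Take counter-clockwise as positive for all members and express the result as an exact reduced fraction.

-240/1247

Stage 1: N_ring = 26 + 2·17 = 60
Stage 1: 26(ω_s−ω_c) = −60(ω_r−ω_c),  ω_s=0, ω_r=1
Stage 1: 26(0−ω_c) = −60(1−ω_c)  ⇒  86ω_c = 60  ⇒  ω_c = 30/43
  ⇒ ω_c¹/ω_r¹ = 30/43
Stage 2: N_ring = 16 + 2·21 = 58
Stage 2: 16(ω_s−ω_c) = −58(ω_r−ω_c),  ω_c=0, ω_s=1
Stage 2: ω_r = 0 − (16/58)(1−0) = -8/29
  ⇒ ω_r²/ω_s² = -8/29
Coupling ω_s² = ω_c¹ ⇒ overall = 30/43 × -8/29 = -240/1247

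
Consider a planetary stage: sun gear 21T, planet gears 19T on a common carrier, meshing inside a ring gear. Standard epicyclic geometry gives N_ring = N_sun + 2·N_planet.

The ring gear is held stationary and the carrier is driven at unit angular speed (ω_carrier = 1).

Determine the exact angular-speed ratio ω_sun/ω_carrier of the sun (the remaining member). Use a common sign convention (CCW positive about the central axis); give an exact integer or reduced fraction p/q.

N_ring = 21 + 2·19 = 59
21(ω_s−ω_c) = −59(ω_r−ω_c),  ω_r=0, ω_c=1
ω_s = 1 − (59/21)(0−1) = 80/21
ω_s/ω_c = 80/21

80/21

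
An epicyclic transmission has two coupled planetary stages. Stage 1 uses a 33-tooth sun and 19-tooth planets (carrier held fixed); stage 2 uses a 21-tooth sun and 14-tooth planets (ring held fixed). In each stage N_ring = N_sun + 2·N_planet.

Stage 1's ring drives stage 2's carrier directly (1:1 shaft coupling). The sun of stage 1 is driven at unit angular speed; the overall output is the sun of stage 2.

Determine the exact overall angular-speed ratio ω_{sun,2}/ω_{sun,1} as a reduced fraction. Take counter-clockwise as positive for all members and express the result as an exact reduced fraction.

Stage 1: N_ring = 33 + 2·19 = 71
Stage 1: 33(ω_s−ω_c) = −71(ω_r−ω_c),  ω_c=0, ω_s=1
Stage 1: ω_r = 0 − (33/71)(1−0) = -33/71
  ⇒ ω_r¹/ω_s¹ = -33/71
Stage 2: N_ring = 21 + 2·14 = 49
Stage 2: 21(ω_s−ω_c) = −49(ω_r−ω_c),  ω_r=0, ω_c=1
Stage 2: ω_s = 1 − (49/21)(0−1) = 10/3
  ⇒ ω_s²/ω_c² = 10/3
Coupling ω_c² = ω_r¹ ⇒ overall = -33/71 × 10/3 = -110/71

-110/71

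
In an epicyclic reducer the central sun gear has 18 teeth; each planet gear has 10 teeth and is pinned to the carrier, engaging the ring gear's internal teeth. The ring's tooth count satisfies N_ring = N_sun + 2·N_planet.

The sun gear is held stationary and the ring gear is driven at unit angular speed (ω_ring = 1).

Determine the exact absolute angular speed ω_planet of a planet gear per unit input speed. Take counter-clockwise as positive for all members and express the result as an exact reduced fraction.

19/10

N_ring = 18 + 2·10 = 38
18(ω_s−ω_c) = −38(ω_r−ω_c),  ω_s=0, ω_r=1
18(0−ω_c) = −38(1−ω_c)  ⇒  56ω_c = 38  ⇒  ω_c = 19/28
sun–planet: 18·(0−19/28) = −10·(ω_p−ω_c)  ⇒  ω_p−ω_c = −(18/10)·(-19/28) = 171/140
ω_p = 19/28 + 171/140 = 19/10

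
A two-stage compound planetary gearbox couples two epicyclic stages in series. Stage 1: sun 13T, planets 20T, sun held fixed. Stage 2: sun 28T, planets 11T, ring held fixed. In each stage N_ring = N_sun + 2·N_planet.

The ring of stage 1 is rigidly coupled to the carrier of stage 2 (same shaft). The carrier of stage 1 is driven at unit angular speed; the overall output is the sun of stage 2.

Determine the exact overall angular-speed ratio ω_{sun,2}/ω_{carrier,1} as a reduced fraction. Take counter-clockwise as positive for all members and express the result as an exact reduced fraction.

1287/371

Stage 1: N_ring = 13 + 2·20 = 53
Stage 1: 13(ω_s−ω_c) = −53(ω_r−ω_c),  ω_s=0, ω_c=1
Stage 1: ω_r = 1 − (13/53)(0−1) = 66/53
  ⇒ ω_r¹/ω_c¹ = 66/53
Stage 2: N_ring = 28 + 2·11 = 50
Stage 2: 28(ω_s−ω_c) = −50(ω_r−ω_c),  ω_r=0, ω_c=1
Stage 2: ω_s = 1 − (50/28)(0−1) = 39/14
  ⇒ ω_s²/ω_c² = 39/14
Coupling ω_c² = ω_r¹ ⇒ overall = 66/53 × 39/14 = 1287/371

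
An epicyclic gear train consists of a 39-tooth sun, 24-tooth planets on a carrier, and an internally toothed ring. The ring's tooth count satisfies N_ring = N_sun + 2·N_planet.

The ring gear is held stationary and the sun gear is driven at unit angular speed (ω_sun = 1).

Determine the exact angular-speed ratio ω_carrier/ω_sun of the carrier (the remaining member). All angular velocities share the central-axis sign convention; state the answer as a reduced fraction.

N_ring = 39 + 2·24 = 87
39(ω_s−ω_c) = −87(ω_r−ω_c),  ω_r=0, ω_s=1
39(1−ω_c) = −87(0−ω_c)  ⇒  126ω_c = 39  ⇒  ω_c = 13/42
ω_c/ω_s = 13/42

13/42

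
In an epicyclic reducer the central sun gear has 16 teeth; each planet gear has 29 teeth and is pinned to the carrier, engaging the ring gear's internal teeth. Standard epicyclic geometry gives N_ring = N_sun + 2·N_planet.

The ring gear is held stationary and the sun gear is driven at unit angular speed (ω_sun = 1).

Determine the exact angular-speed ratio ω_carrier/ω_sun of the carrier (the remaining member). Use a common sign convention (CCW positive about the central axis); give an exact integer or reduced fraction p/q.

N_ring = 16 + 2·29 = 74
16(ω_s−ω_c) = −74(ω_r−ω_c),  ω_r=0, ω_s=1
16(1−ω_c) = −74(0−ω_c)  ⇒  90ω_c = 16  ⇒  ω_c = 8/45
ω_c/ω_s = 8/45

8/45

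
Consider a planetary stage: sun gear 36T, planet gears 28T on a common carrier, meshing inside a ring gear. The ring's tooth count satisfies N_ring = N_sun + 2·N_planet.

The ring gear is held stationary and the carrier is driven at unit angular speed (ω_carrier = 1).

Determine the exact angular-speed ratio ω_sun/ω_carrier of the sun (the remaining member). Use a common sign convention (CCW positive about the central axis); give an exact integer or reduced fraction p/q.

N_ring = 36 + 2·28 = 92
36(ω_s−ω_c) = −92(ω_r−ω_c),  ω_r=0, ω_c=1
ω_s = 1 − (92/36)(0−1) = 32/9
ω_s/ω_c = 32/9

32/9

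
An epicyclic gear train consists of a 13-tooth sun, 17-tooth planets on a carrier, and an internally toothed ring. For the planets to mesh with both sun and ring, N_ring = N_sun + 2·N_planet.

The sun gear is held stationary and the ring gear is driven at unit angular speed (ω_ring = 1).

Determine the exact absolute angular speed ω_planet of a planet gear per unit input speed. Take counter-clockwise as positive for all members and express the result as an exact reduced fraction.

47/34

N_ring = 13 + 2·17 = 47
13(ω_s−ω_c) = −47(ω_r−ω_c),  ω_s=0, ω_r=1
13(0−ω_c) = −47(1−ω_c)  ⇒  60ω_c = 47  ⇒  ω_c = 47/60
sun–planet: 13·(0−47/60) = −17·(ω_p−ω_c)  ⇒  ω_p−ω_c = −(13/17)·(-47/60) = 611/1020
ω_p = 47/60 + 611/1020 = 47/34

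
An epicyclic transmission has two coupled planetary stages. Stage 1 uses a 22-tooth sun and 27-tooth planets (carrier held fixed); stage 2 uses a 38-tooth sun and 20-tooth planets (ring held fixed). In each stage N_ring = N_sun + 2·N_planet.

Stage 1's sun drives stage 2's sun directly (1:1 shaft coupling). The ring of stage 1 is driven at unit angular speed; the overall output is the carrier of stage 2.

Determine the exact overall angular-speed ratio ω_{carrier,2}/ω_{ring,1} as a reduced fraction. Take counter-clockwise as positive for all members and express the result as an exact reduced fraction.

-361/319

Stage 1: N_ring = 22 + 2·27 = 76
Stage 1: 22(ω_s−ω_c) = −76(ω_r−ω_c),  ω_c=0, ω_r=1
Stage 1: ω_s = 0 − (76/22)(1−0) = -38/11
  ⇒ ω_s¹/ω_r¹ = -38/11
Stage 2: N_ring = 38 + 2·20 = 78
Stage 2: 38(ω_s−ω_c) = −78(ω_r−ω_c),  ω_r=0, ω_s=1
Stage 2: 38(1−ω_c) = −78(0−ω_c)  ⇒  116ω_c = 38  ⇒  ω_c = 19/58
  ⇒ ω_c²/ω_s² = 19/58
Coupling ω_s² = ω_s¹ ⇒ overall = -38/11 × 19/58 = -361/319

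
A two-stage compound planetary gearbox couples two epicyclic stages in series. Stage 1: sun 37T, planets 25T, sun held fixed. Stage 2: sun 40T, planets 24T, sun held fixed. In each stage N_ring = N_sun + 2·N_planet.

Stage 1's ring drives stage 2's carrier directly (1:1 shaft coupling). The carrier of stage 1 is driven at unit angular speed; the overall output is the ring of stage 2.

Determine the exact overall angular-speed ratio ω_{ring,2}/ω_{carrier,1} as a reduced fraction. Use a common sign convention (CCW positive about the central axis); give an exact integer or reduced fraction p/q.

1984/957

Stage 1: N_ring = 37 + 2·25 = 87
Stage 1: 37(ω_s−ω_c) = −87(ω_r−ω_c),  ω_s=0, ω_c=1
Stage 1: ω_r = 1 − (37/87)(0−1) = 124/87
  ⇒ ω_r¹/ω_c¹ = 124/87
Stage 2: N_ring = 40 + 2·24 = 88
Stage 2: 40(ω_s−ω_c) = −88(ω_r−ω_c),  ω_s=0, ω_c=1
Stage 2: ω_r = 1 − (40/88)(0−1) = 16/11
  ⇒ ω_r²/ω_c² = 16/11
Coupling ω_c² = ω_r¹ ⇒ overall = 124/87 × 16/11 = 1984/957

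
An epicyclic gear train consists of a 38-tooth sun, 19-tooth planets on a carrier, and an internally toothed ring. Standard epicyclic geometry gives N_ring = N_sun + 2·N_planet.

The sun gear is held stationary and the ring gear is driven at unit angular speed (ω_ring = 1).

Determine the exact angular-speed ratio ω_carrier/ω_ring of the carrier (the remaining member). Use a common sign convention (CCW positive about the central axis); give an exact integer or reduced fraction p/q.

2/3

N_ring = 38 + 2·19 = 76
38(ω_s−ω_c) = −76(ω_r−ω_c),  ω_s=0, ω_r=1
38(0−ω_c) = −76(1−ω_c)  ⇒  114ω_c = 76  ⇒  ω_c = 2/3
ω_c/ω_r = 2/3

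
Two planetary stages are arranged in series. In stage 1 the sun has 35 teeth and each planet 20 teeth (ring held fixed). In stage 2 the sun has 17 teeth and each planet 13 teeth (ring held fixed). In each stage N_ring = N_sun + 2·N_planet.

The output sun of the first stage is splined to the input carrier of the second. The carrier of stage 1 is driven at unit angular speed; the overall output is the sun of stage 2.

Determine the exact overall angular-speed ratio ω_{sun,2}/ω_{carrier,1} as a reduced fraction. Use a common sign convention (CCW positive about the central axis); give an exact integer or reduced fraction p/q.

Stage 1: N_ring = 35 + 2·20 = 75
Stage 1: 35(ω_s−ω_c) = −75(ω_r−ω_c),  ω_r=0, ω_c=1
Stage 1: ω_s = 1 − (75/35)(0−1) = 22/7
  ⇒ ω_s¹/ω_c¹ = 22/7
Stage 2: N_ring = 17 + 2·13 = 43
Stage 2: 17(ω_s−ω_c) = −43(ω_r−ω_c),  ω_r=0, ω_c=1
Stage 2: ω_s = 1 − (43/17)(0−1) = 60/17
  ⇒ ω_s²/ω_c² = 60/17
Coupling ω_c² = ω_s¹ ⇒ overall = 22/7 × 60/17 = 1320/119

1320/119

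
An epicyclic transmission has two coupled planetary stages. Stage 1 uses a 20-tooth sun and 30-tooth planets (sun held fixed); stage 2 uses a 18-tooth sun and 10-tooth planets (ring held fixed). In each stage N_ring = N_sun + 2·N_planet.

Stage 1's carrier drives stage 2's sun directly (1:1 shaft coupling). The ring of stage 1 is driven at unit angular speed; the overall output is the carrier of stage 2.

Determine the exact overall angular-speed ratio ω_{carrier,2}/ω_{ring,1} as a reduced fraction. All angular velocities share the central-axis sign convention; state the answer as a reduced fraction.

Stage 1: N_ring = 20 + 2·30 = 80
Stage 1: 20(ω_s−ω_c) = −80(ω_r−ω_c),  ω_s=0, ω_r=1
Stage 1: 20(0−ω_c) = −80(1−ω_c)  ⇒  100ω_c = 80  ⇒  ω_c = 4/5
  ⇒ ω_c¹/ω_r¹ = 4/5
Stage 2: N_ring = 18 + 2·10 = 38
Stage 2: 18(ω_s−ω_c) = −38(ω_r−ω_c),  ω_r=0, ω_s=1
Stage 2: 18(1−ω_c) = −38(0−ω_c)  ⇒  56ω_c = 18  ⇒  ω_c = 9/28
  ⇒ ω_c²/ω_s² = 9/28
Coupling ω_s² = ω_c¹ ⇒ overall = 4/5 × 9/28 = 9/35

9/35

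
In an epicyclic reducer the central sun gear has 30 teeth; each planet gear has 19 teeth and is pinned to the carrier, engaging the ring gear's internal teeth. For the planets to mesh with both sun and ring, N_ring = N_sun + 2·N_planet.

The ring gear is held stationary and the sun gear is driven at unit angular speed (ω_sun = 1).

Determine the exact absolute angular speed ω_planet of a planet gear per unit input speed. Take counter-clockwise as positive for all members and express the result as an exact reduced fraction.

N_ring = 30 + 2·19 = 68
30(ω_s−ω_c) = −68(ω_r−ω_c),  ω_r=0, ω_s=1
30(1−ω_c) = −68(0−ω_c)  ⇒  98ω_c = 30  ⇒  ω_c = 15/49
sun–planet: 30·(1−15/49) = −19·(ω_p−ω_c)  ⇒  ω_p−ω_c = −(30/19)·(34/49) = -1020/931
ω_p = 15/49 − 1020/931 = -15/19

-15/19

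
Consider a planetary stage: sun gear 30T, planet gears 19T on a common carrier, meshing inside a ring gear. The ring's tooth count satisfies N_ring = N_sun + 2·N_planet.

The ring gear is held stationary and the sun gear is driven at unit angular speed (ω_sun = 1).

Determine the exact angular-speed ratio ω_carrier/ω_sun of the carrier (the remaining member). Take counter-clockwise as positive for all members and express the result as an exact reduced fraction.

N_ring = 30 + 2·19 = 68
30(ω_s−ω_c) = −68(ω_r−ω_c),  ω_r=0, ω_s=1
30(1−ω_c) = −68(0−ω_c)  ⇒  98ω_c = 30  ⇒  ω_c = 15/49
ω_c/ω_s = 15/49

15/49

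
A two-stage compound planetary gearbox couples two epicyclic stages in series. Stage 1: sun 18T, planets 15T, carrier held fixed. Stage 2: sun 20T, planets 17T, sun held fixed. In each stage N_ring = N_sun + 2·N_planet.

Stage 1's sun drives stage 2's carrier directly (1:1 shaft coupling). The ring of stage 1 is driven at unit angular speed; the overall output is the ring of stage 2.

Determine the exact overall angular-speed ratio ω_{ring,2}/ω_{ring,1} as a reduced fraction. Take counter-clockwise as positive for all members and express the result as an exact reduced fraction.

-296/81

Stage 1: N_ring = 18 + 2·15 = 48
Stage 1: 18(ω_s−ω_c) = −48(ω_r−ω_c),  ω_c=0, ω_r=1
Stage 1: ω_s = 0 − (48/18)(1−0) = -8/3
  ⇒ ω_s¹/ω_r¹ = -8/3
Stage 2: N_ring = 20 + 2·17 = 54
Stage 2: 20(ω_s−ω_c) = −54(ω_r−ω_c),  ω_s=0, ω_c=1
Stage 2: ω_r = 1 − (20/54)(0−1) = 37/27
  ⇒ ω_r²/ω_c² = 37/27
Coupling ω_c² = ω_s¹ ⇒ overall = -8/3 × 37/27 = -296/81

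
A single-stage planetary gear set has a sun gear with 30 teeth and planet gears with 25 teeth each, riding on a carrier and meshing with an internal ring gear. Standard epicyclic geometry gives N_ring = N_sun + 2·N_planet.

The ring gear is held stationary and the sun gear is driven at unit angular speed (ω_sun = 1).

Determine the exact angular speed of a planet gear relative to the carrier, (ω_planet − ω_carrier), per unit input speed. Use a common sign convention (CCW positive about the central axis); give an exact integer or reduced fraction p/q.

N_ring = 30 + 2·25 = 80
30(ω_s−ω_c) = −80(ω_r−ω_c),  ω_r=0, ω_s=1
30(1−ω_c) = −80(0−ω_c)  ⇒  110ω_c = 30  ⇒  ω_c = 3/11
sun–planet: 30·(1−3/11) = −25·(ω_p−ω_c)  ⇒  ω_p−ω_c = −(30/25)·(8/11) = -48/55

-48/55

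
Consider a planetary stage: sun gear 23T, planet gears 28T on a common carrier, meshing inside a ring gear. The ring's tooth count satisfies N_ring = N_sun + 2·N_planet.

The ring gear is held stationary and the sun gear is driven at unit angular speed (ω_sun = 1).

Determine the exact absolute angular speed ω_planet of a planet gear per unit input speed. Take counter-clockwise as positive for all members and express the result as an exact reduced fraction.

N_ring = 23 + 2·28 = 79
23(ω_s−ω_c) = −79(ω_r−ω_c),  ω_r=0, ω_s=1
23(1−ω_c) = −79(0−ω_c)  ⇒  102ω_c = 23  ⇒  ω_c = 23/102
sun–planet: 23·(1−23/102) = −28·(ω_p−ω_c)  ⇒  ω_p−ω_c = −(23/28)·(79/102) = -1817/2856
ω_p = 23/102 − 1817/2856 = -23/56

-23/56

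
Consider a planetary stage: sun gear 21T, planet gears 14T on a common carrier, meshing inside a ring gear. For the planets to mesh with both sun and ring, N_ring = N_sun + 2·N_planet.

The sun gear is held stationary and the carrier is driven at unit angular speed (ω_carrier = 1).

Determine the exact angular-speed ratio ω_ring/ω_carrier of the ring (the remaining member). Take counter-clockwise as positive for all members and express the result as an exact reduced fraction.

10/7

N_ring = 21 + 2·14 = 49
21(ω_s−ω_c) = −49(ω_r−ω_c),  ω_s=0, ω_c=1
ω_r = 1 − (21/49)(0−1) = 10/7
ω_r/ω_c = 10/7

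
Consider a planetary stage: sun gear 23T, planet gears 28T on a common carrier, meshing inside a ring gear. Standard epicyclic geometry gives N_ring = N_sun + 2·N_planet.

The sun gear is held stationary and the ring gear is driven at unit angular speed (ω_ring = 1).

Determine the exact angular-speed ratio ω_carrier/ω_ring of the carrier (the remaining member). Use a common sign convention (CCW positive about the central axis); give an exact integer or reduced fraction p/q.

N_ring = 23 + 2·28 = 79
23(ω_s−ω_c) = −79(ω_r−ω_c),  ω_s=0, ω_r=1
23(0−ω_c) = −79(1−ω_c)  ⇒  102ω_c = 79  ⇒  ω_c = 79/102
ω_c/ω_r = 79/102

79/102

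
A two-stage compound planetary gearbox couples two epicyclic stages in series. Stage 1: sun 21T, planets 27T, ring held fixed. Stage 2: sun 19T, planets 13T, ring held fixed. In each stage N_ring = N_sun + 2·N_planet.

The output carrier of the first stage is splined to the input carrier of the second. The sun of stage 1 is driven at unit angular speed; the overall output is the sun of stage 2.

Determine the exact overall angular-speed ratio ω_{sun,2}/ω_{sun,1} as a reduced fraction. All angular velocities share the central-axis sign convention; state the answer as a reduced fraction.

14/19

Stage 1: N_ring = 21 + 2·27 = 75
Stage 1: 21(ω_s−ω_c) = −75(ω_r−ω_c),  ω_r=0, ω_s=1
Stage 1: 21(1−ω_c) = −75(0−ω_c)  ⇒  96ω_c = 21  ⇒  ω_c = 7/32
  ⇒ ω_c¹/ω_s¹ = 7/32
Stage 2: N_ring = 19 + 2·13 = 45
Stage 2: 19(ω_s−ω_c) = −45(ω_r−ω_c),  ω_r=0, ω_c=1
Stage 2: ω_s = 1 − (45/19)(0−1) = 64/19
  ⇒ ω_s²/ω_c² = 64/19
Coupling ω_c² = ω_c¹ ⇒ overall = 7/32 × 64/19 = 14/19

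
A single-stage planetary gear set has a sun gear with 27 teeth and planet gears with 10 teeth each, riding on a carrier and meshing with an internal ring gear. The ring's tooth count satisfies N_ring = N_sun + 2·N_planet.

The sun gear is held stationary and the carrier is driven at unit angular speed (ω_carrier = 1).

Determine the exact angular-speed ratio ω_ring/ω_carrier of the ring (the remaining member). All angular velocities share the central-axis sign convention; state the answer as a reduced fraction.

74/47

N_ring = 27 + 2·10 = 47
27(ω_s−ω_c) = −47(ω_r−ω_c),  ω_s=0, ω_c=1
ω_r = 1 − (27/47)(0−1) = 74/47
ω_r/ω_c = 74/47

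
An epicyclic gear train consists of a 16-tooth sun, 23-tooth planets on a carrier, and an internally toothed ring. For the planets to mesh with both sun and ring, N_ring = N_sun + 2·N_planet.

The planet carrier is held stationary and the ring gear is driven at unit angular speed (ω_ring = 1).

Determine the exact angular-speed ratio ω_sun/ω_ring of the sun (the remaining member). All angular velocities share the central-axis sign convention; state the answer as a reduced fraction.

N_ring = 16 + 2·23 = 62
16(ω_s−ω_c) = −62(ω_r−ω_c),  ω_c=0, ω_r=1
ω_s = 0 − (62/16)(1−0) = -31/8
ω_s/ω_r = -31/8

-31/8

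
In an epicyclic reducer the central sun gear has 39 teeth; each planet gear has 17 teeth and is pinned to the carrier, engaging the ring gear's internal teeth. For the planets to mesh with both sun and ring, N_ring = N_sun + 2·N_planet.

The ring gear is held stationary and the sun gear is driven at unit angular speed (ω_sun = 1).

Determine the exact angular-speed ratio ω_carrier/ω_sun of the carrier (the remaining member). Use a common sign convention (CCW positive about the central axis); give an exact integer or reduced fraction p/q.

39/112

N_ring = 39 + 2·17 = 73
39(ω_s−ω_c) = −73(ω_r−ω_c),  ω_r=0, ω_s=1
39(1−ω_c) = −73(0−ω_c)  ⇒  112ω_c = 39  ⇒  ω_c = 39/112
ω_c/ω_s = 39/112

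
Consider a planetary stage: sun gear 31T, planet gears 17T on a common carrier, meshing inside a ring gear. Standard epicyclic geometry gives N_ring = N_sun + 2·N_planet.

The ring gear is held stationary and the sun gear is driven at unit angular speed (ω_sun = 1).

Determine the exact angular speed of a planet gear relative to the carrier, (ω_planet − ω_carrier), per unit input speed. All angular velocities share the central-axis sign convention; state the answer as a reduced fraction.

N_ring = 31 + 2·17 = 65
31(ω_s−ω_c) = −65(ω_r−ω_c),  ω_r=0, ω_s=1
31(1−ω_c) = −65(0−ω_c)  ⇒  96ω_c = 31  ⇒  ω_c = 31/96
sun–planet: 31·(1−31/96) = −17·(ω_p−ω_c)  ⇒  ω_p−ω_c = −(31/17)·(65/96) = -2015/1632

-2015/1632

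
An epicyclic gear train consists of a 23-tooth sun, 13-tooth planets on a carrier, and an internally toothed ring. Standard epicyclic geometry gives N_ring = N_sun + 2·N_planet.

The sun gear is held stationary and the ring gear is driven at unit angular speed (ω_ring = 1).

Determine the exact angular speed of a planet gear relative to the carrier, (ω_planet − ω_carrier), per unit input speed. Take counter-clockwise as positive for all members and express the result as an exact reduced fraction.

N_ring = 23 + 2·13 = 49
23(ω_s−ω_c) = −49(ω_r−ω_c),  ω_s=0, ω_r=1
23(0−ω_c) = −49(1−ω_c)  ⇒  72ω_c = 49  ⇒  ω_c = 49/72
sun–planet: 23·(0−49/72) = −13·(ω_p−ω_c)  ⇒  ω_p−ω_c = −(23/13)·(-49/72) = 1127/936

1127/936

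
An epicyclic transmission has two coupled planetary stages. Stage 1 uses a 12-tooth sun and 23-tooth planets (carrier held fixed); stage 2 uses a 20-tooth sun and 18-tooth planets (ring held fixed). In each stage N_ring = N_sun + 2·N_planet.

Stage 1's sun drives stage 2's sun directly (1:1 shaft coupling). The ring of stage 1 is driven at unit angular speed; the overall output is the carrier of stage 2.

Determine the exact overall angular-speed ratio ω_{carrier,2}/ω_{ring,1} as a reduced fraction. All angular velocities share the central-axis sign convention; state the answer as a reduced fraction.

-145/114

Stage 1: N_ring = 12 + 2·23 = 58
Stage 1: 12(ω_s−ω_c) = −58(ω_r−ω_c),  ω_c=0, ω_r=1
Stage 1: ω_s = 0 − (58/12)(1−0) = -29/6
  ⇒ ω_s¹/ω_r¹ = -29/6
Stage 2: N_ring = 20 + 2·18 = 56
Stage 2: 20(ω_s−ω_c) = −56(ω_r−ω_c),  ω_r=0, ω_s=1
Stage 2: 20(1−ω_c) = −56(0−ω_c)  ⇒  76ω_c = 20  ⇒  ω_c = 5/19
  ⇒ ω_c²/ω_s² = 5/19
Coupling ω_s² = ω_s¹ ⇒ overall = -29/6 × 5/19 = -145/114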